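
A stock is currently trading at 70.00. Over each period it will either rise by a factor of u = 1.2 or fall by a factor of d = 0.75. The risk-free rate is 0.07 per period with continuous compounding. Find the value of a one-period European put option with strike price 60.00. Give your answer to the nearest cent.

Risk-neutral probability p = (e^0.07 − 0.75)/(1.2 − 0.75) = 0.3225/0.4500 = 0.7167
Terminal stock prices: S_u = 84, S_d = 52.5
Terminal payoffs (K − S): max(-24, 0) = 0, max(7.5, 0) = 7.5
Node 0 (S = 70): V_0 = e^(−0.07)·[0.7167·0.0000 + 0.2833·7.5000] = 1.9812

1.98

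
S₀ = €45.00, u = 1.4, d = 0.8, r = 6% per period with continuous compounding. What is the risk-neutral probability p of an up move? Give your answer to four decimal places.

p = 0.4364

Risk-neutral probability p = (e^0.06 − 0.8)/(1.4 − 0.8) = 0.2618/0.6000 = 0.4364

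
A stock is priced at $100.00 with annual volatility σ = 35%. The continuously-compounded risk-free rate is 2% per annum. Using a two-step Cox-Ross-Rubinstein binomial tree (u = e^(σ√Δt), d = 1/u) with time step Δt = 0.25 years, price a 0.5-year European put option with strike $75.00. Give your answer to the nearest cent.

CRR parameters: u = e^(σ√Δt) = e^(0.35·√0.25) = 1.1912, d = 1/u = 0.8395
Per-period rate: rΔt = 0.02·0.25 = 0.005, so R = e^0.005 = 1.0050
Risk-neutral probability p = (e^0.005 − 0.8395)/(1.1912 − 0.8395) = 0.1656/0.3518 = 0.4706
Terminal stock prices: S_uu = 141.9, S_ud = 100, S_dd = 70.47
Terminal payoffs (K − S): max(-66.91, 0) = 0, max(-25, 0) = 0, max(4.531, 0) = 4.531
Node u (S = 119.1): V_u = e^(−0.005)·[0.4706·0.0000 + 0.5294·0.0000] = 0.0000
Node d (S = 83.95): V_d = e^(−0.005)·[0.4706·0.0000 + 0.5294·4.5312] = 2.3868
Node 0 (S = 100): V_0 = e^(−0.005)·[0.4706·0.0000 + 0.5294·2.3868] = 1.2572

$1.26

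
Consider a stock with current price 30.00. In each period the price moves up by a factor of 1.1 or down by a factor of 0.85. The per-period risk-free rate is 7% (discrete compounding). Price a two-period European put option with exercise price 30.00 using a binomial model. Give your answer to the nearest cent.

0.46

Risk-neutral probability p = (1 + 0.07 − 0.85)/(1.1 − 0.85) = 0.2200/0.2500 = 0.8800
Terminal stock prices: S_uu = 36.3, S_ud = 28.05, S_dd = 21.67
Terminal payoffs (K − S): max(-6.3, 0) = 0, max(1.95, 0) = 1.95, max(8.325, 0) = 8.325
Node u (S = 33): V_u = 1/1.07·[0.8800·0.0000 + 0.1200·1.9500] = 0.2187
Node d (S = 25.5): V_d = 1/1.07·[0.8800·1.9500 + 0.1200·8.3250] = 2.5374
Node 0 (S = 30): V_0 = 1/1.07·[0.8800·0.2187 + 0.1200·2.5374] = 0.4644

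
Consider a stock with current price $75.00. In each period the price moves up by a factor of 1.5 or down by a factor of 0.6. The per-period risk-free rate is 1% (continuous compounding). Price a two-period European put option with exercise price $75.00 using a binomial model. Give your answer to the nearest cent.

Risk-neutral probability p = (e^0.01 − 0.6)/(1.5 − 0.6) = 0.4101/0.9000 = 0.4556
Terminal stock prices: S_uu = 168.8, S_ud = 67.5, S_dd = 27
Terminal payoffs (K − S): max(-93.75, 0) = 0, max(7.5, 0) = 7.5, max(48, 0) = 48
Node u (S = 112.5): V_u = e^(−0.01)·[0.4556·0.0000 + 0.5444·7.5000] = 4.0423
Node d (S = 45): V_d = e^(−0.01)·[0.4556·7.5000 + 0.5444·48.0000] = 29.2537
Node 0 (S = 75): V_0 = e^(−0.01)·[0.4556·4.0423 + 0.5444·29.2537] = 17.5903

$17.59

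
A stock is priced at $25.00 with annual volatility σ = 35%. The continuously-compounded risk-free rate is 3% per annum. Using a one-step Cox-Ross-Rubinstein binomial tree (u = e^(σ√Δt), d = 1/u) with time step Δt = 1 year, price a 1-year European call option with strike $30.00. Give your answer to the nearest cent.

$2.42

CRR parameters: u = e^(σ√Δt) = e^(0.35·√1) = 1.4191, d = 1/u = 0.7047
Per-period rate: rΔt = 0.03·1 = 0.03, so R = e^0.03 = 1.0305
Risk-neutral probability p = (e^0.03 − 0.7047)/(1.4191 − 0.7047) = 0.3258/0.7144 = 0.4560
Terminal stock prices: S_u = 35.48, S_d = 17.62
Terminal payoffs (S − K): max(5.477, 0) = 5.477, max(-12.38, 0) = 0
Node 0 (S = 25): V_0 = e^(−0.03)·[0.4560·5.4767 + 0.5440·0.0000] = 2.4236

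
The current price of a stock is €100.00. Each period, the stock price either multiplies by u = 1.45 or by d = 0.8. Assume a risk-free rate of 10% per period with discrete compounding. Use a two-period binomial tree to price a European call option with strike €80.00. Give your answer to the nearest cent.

€37.72

Risk-neutral probability p = (1 + 0.1 − 0.8)/(1.45 − 0.8) = 0.3000/0.6500 = 0.4615
Terminal stock prices: S_uu = 210.2, S_ud = 116, S_dd = 64
Terminal payoffs (S − K): max(130.2, 0) = 130.2, max(36, 0) = 36, max(-16, 0) = 0
Node u (S = 145): V_u = 1/1.1·[0.4615·130.2500 + 0.5385·36.0000] = 72.2727
Node d (S = 80): V_d = 1/1.1·[0.4615·36.0000 + 0.5385·0.0000] = 15.1049
Node 0 (S = 100): V_0 = 1/1.1·[0.4615·72.2727 + 0.5385·15.1049] = 37.7182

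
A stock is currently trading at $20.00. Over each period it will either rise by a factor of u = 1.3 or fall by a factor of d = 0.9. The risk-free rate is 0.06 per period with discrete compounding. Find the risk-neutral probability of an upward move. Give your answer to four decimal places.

Risk-neutral probability p = (1 + 0.06 − 0.9)/(1.3 − 0.9) = 0.1600/0.4000 = 0.4000

p = 0.4000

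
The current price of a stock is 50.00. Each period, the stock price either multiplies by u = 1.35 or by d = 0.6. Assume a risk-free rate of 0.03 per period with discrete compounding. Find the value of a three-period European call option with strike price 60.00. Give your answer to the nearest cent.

Risk-neutral probability p = (1 + 0.03 − 0.6)/(1.35 − 0.6) = 0.4300/0.7500 = 0.5733
Terminal stock prices: S_uuu = 123, S_uud = 54.68, S_udd = 24.3, S_ddd = 10.8
Terminal payoffs (S − K): max(63.02, 0) = 63.02, max(-5.325, 0) = 0, max(-35.7, 0) = 0, max(-49.2, 0) = 0
Node uu (S = 91.13): V_uu = 1/1.03·[0.5733·63.0188 + 0.4267·0.0000] = 35.0784
Node ud (S = 40.5): V_ud = 1/1.03·[0.5733·0.0000 + 0.4267·0.0000] = 0.0000
Node dd (S = 18): V_dd = 1/1.03·[0.5733·0.0000 + 0.4267·0.0000] = 0.0000
Node u (S = 67.5): V_u = 1/1.03·[0.5733·35.0784 + 0.4267·0.0000] = 19.5258
Node d (S = 30): V_d = 1/1.03·[0.5733·0.0000 + 0.4267·0.0000] = 0.0000
Node 0 (S = 50): V_0 = 1/1.03·[0.5733·19.5258 + 0.4267·0.0000] = 10.8688

10.87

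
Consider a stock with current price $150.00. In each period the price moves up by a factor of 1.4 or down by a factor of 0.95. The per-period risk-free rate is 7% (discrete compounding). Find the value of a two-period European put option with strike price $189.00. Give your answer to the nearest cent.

Risk-neutral probability p = (1 + 0.07 − 0.95)/(1.4 − 0.95) = 0.1200/0.4500 = 0.2667
Terminal stock prices: S_uu = 294, S_ud = 199.5, S_dd = 135.4
Terminal payoffs (K − S): max(-105, 0) = 0, max(-10.5, 0) = 0, max(53.62, 0) = 53.62
Node u (S = 210): V_u = 1/1.07·[0.2667·0.0000 + 0.7333·0.0000] = 0.0000
Node d (S = 142.5): V_d = 1/1.07·[0.2667·0.0000 + 0.7333·53.6250] = 36.7523
Node 0 (S = 150): V_0 = 1/1.07·[0.2667·0.0000 + 0.7333·36.7523] = 25.1885

$25.19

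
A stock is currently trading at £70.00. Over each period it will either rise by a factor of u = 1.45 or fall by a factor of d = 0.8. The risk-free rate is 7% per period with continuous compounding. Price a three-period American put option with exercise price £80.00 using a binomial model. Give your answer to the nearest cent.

£14.72

Risk-neutral probability p = (e^0.07 − 0.8)/(1.45 − 0.8) = 0.2725/0.6500 = 0.4192
Terminal stock prices: S_uuu = 213.4, S_uud = 117.7, S_udd = 64.96, S_ddd = 35.84
Terminal payoffs (K − S): max(-133.4, 0) = 0, max(-37.74, 0) = 0, max(15.04, 0) = 15.04, max(44.16, 0) = 44.16
Node uu (S = 147.2): continuation = e^(−0.07)·[0.4192·0.0000 + 0.5808·0.0000] = 0.0000; exercise value = 0.0000 ≤ continuation, so V_uu = 0.0000
Node ud (S = 81.2): continuation = e^(−0.07)·[0.4192·0.0000 + 0.5808·15.0400] = 8.1441; exercise value = 0.0000 ≤ continuation, so V_ud = 8.1441
Node dd (S = 44.8): continuation = e^(−0.07)·[0.4192·15.0400 + 0.5808·44.1600] = 29.7915; exercise value = 35.2000 > continuation, so V_dd = 35.2000 (exercise)
Node u (S = 101.5): continuation = e^(−0.07)·[0.4192·0.0000 + 0.5808·8.1441] = 4.4100; exercise value = 0.0000 ≤ continuation, so V_u = 4.4100
Node d (S = 56): continuation = e^(−0.07)·[0.4192·8.1441 + 0.5808·35.2000] = 22.2441; exercise value = 24.0000 > continuation, so V_d = 24.0000 (exercise)
Node 0 (S = 70): continuation = e^(−0.07)·[0.4192·4.4100 + 0.5808·24.0000] = 14.7197; exercise value = 10.0000 ≤ continuation, so V_0 = 14.7197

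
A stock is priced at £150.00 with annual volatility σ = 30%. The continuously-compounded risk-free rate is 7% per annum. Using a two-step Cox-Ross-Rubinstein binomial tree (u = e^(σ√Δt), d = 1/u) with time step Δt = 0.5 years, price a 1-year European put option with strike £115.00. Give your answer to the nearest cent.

£3.47

CRR parameters: u = e^(σ√Δt) = e^(0.3·√0.5) = 1.2363, d = 1/u = 0.8089
Per-period rate: rΔt = 0.07·0.5 = 0.035, so R = e^0.035 = 1.0356
Risk-neutral probability p = (e^0.035 − 0.8089)/(1.2363 − 0.8089) = 0.2268/0.4275 = 0.5305
Terminal stock prices: S_uu = 229.3, S_ud = 150, S_dd = 98.14
Terminal payoffs (K − S): max(-114.3, 0) = 0, max(-35, 0) = 0, max(16.86, 0) = 16.86
Node u (S = 185.4): V_u = e^(−0.035)·[0.5305·0.0000 + 0.4695·0.0000] = 0.0000
Node d (S = 121.3): V_d = e^(−0.035)·[0.5305·0.0000 + 0.4695·16.8623] = 7.6447
Node 0 (S = 150): V_0 = e^(−0.035)·[0.5305·0.0000 + 0.4695·7.6447] = 3.4658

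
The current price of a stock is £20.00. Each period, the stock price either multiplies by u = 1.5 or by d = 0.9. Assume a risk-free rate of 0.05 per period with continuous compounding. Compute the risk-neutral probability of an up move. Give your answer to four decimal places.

p = 0.2521

Risk-neutral probability p = (e^0.05 − 0.9)/(1.5 − 0.9) = 0.1513/0.6000 = 0.2521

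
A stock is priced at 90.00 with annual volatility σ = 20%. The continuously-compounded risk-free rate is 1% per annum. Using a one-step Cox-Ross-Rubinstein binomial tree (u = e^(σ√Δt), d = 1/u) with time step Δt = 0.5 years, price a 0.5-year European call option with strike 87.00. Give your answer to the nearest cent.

8.00

CRR parameters: u = e^(σ√Δt) = e^(0.2·√0.5) = 1.1519, d = 1/u = 0.8681
Per-period rate: rΔt = 0.01·0.5 = 0.005, so R = e^0.005 = 1.0050
Risk-neutral probability p = (e^0.005 − 0.8681)/(1.1519 − 0.8681) = 0.1369/0.2838 = 0.4824
Terminal stock prices: S_u = 103.7, S_d = 78.13
Terminal payoffs (S − K): max(16.67, 0) = 16.67, max(-8.869, 0) = 0
Node 0 (S = 90): V_0 = e^(−0.005)·[0.4824·16.6719 + 0.5176·0.0000] = 8.0019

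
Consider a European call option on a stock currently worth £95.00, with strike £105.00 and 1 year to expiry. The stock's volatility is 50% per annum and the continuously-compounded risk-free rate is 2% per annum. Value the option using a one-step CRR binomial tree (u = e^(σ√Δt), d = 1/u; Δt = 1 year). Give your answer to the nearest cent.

CRR parameters: u = e^(σ√Δt) = e^(0.5·√1) = 1.6487, d = 1/u = 0.6065
Per-period rate: rΔt = 0.02·1 = 0.02, so R = e^0.02 = 1.0202
Risk-neutral probability p = (e^0.02 − 0.6065)/(1.6487 − 0.6065) = 0.4137/1.0422 = 0.3969
Terminal stock prices: S_u = 156.6, S_d = 57.62
Terminal payoffs (S − K): max(51.63, 0) = 51.63, max(-47.38, 0) = 0
Node 0 (S = 95): V_0 = e^(−0.02)·[0.3969·51.6285 + 0.6031·0.0000] = 20.0868

£20.09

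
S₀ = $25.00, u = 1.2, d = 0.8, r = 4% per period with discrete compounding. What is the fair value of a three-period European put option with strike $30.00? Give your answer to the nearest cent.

$4.20

Risk-neutral probability p = (1 + 0.04 − 0.8)/(1.2 − 0.8) = 0.2400/0.4000 = 0.6000
Terminal stock prices: S_uuu = 43.2, S_uud = 28.8, S_udd = 19.2, S_ddd = 12.8
Terminal payoffs (K − S): max(-13.2, 0) = 0, max(1.2, 0) = 1.2, max(10.8, 0) = 10.8, max(17.2, 0) = 17.2
Node uu (S = 36): V_uu = 1/1.04·[0.6000·0.0000 + 0.4000·1.2000] = 0.4615
Node ud (S = 24): V_ud = 1/1.04·[0.6000·1.2000 + 0.4000·10.8000] = 4.8462
Node dd (S = 16): V_dd = 1/1.04·[0.6000·10.8000 + 0.4000·17.2000] = 12.8462
Node u (S = 30): V_u = 1/1.04·[0.6000·0.4615 + 0.4000·4.8462] = 2.1302
Node d (S = 20): V_d = 1/1.04·[0.6000·4.8462 + 0.4000·12.8462] = 7.7367
Node 0 (S = 25): V_0 = 1/1.04·[0.6000·2.1302 + 0.4000·7.7367] = 4.2046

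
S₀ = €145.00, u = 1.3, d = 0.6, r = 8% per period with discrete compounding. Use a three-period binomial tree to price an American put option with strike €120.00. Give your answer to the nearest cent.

Risk-neutral probability p = (1 + 0.08 − 0.6)/(1.3 − 0.6) = 0.4800/0.7000 = 0.6857
Terminal stock prices: S_uuu = 318.6, S_uud = 147, S_udd = 67.86, S_ddd = 31.32
Terminal payoffs (K − S): max(-198.6, 0) = 0, max(-27.03, 0) = 0, max(52.14, 0) = 52.14, max(88.68, 0) = 88.68
Node uu (S = 245.1): continuation = 1/1.08·[0.6857·0.0000 + 0.3143·0.0000] = 0.0000; exercise value = 0.0000 ≤ continuation, so V_uu = 0.0000
Node ud (S = 113.1): continuation = 1/1.08·[0.6857·0.0000 + 0.3143·52.1400] = 15.1730; exercise value = 6.9000 ≤ continuation, so V_ud = 15.1730
Node dd (S = 52.2): continuation = 1/1.08·[0.6857·52.1400 + 0.3143·88.6800] = 58.9111; exercise value = 67.8000 > continuation, so V_dd = 67.8000 (exercise)
Node u (S = 188.5): continuation = 1/1.08·[0.6857·0.0000 + 0.3143·15.1730] = 4.4154; exercise value = 0.0000 ≤ continuation, so V_u = 4.4154
Node d (S = 87): continuation = 1/1.08·[0.6857·15.1730 + 0.3143·67.8000] = 29.3638; exercise value = 33.0000 > continuation, so V_d = 33.0000 (exercise)
Node 0 (S = 145): continuation = 1/1.08·[0.6857·4.4154 + 0.3143·33.0000] = 12.4066; exercise value = 0.0000 ≤ continuation, so V_0 = 12.4066

€12.41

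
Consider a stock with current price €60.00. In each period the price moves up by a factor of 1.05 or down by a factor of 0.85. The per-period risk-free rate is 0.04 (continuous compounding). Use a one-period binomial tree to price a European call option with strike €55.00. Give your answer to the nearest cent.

Risk-neutral probability p = (e^0.04 − 0.85)/(1.05 − 0.85) = 0.1908/0.2000 = 0.9541
Terminal stock prices: S_u = 63, S_d = 51
Terminal payoffs (S − K): max(8, 0) = 8, max(-4, 0) = 0
Node 0 (S = 60): V_0 = e^(−0.04)·[0.9541·8.0000 + 0.0459·0.0000] = 7.3332

€7.33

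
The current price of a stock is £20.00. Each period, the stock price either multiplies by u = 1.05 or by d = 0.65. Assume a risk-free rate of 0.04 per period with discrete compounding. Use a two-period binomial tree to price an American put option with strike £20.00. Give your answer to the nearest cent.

Risk-neutral probability p = (1 + 0.04 − 0.65)/(1.05 − 0.65) = 0.3900/0.4000 = 0.9750
Terminal stock prices: S_uu = 22.05, S_ud = 13.65, S_dd = 8.45
Terminal payoffs (K − S): max(-2.05, 0) = 0, max(6.35, 0) = 6.35, max(11.55, 0) = 11.55
Node u (S = 21): continuation = 1/1.04·[0.9750·0.0000 + 0.0250·6.3500] = 0.1526; exercise value = 0.0000 ≤ continuation, so V_u = 0.1526
Node d (S = 13): continuation = 1/1.04·[0.9750·6.3500 + 0.0250·11.5500] = 6.2308; exercise value = 7.0000 > continuation, so V_d = 7.0000 (exercise)
Node 0 (S = 20): continuation = 1/1.04·[0.9750·0.1526 + 0.0250·7.0000] = 0.3114; exercise value = 0.0000 ≤ continuation, so V_0 = 0.3114

£0.31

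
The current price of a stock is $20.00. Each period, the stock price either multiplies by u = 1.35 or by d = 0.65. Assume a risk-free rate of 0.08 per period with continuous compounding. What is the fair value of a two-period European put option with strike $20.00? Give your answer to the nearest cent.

$2.41

Risk-neutral probability p = (e^0.08 − 0.65)/(1.35 − 0.65) = 0.4333/0.7000 = 0.6190
Terminal stock prices: S_uu = 36.45, S_ud = 17.55, S_dd = 8.45
Terminal payoffs (K − S): max(-16.45, 0) = 0, max(2.45, 0) = 2.45, max(11.55, 0) = 11.55
Node u (S = 27): V_u = e^(−0.08)·[0.6190·0.0000 + 0.3810·2.4500] = 0.8617
Node d (S = 13): V_d = e^(−0.08)·[0.6190·2.4500 + 0.3810·11.5500] = 5.4623
Node 0 (S = 20): V_0 = e^(−0.08)·[0.6190·0.8617 + 0.3810·5.4623] = 2.4136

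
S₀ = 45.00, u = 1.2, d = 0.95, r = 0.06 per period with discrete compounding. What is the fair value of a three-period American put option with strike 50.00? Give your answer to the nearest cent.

Risk-neutral probability p = (1 + 0.06 − 0.95)/(1.2 − 0.95) = 0.1100/0.2500 = 0.4400
Terminal stock prices: S_uuu = 77.76, S_uud = 61.56, S_udd = 48.73, S_ddd = 38.58
Terminal payoffs (K − S): max(-27.76, 0) = 0, max(-11.56, 0) = 0, max(1.265, 0) = 1.265, max(11.42, 0) = 11.42
Node uu (S = 64.8): continuation = 1/1.06·[0.4400·0.0000 + 0.5600·0.0000] = 0.0000; exercise value = 0.0000 ≤ continuation, so V_uu = 0.0000
Node ud (S = 51.3): continuation = 1/1.06·[0.4400·0.0000 + 0.5600·1.2650] = 0.6683; exercise value = 0.0000 ≤ continuation, so V_ud = 0.6683
Node dd (S = 40.61): continuation = 1/1.06·[0.4400·1.2650 + 0.5600·11.4181] = 6.5573; exercise value = 9.3875 > continuation, so V_dd = 9.3875 (exercise)
Node u (S = 54): continuation = 1/1.06·[0.4400·0.0000 + 0.5600·0.6683] = 0.3531; exercise value = 0.0000 ≤ continuation, so V_u = 0.3531
Node d (S = 42.75): continuation = 1/1.06·[0.4400·0.6683 + 0.5600·9.3875] = 5.2368; exercise value = 7.2500 > continuation, so V_d = 7.2500 (exercise)
Node 0 (S = 45): continuation = 1/1.06·[0.4400·0.3531 + 0.5600·7.2500] = 3.9767; exercise value = 5.0000 > continuation, so V_0 = 5.0000 (exercise)

5.00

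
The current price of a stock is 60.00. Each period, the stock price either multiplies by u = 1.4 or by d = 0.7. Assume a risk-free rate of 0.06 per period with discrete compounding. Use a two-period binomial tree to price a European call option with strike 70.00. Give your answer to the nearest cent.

Risk-neutral probability p = (1 + 0.06 − 0.7)/(1.4 − 0.7) = 0.3600/0.7000 = 0.5143
Terminal stock prices: S_uu = 117.6, S_ud = 58.8, S_dd = 29.4
Terminal payoffs (S − K): max(47.6, 0) = 47.6, max(-11.2, 0) = 0, max(-40.6, 0) = 0
Node u (S = 84): V_u = 1/1.06·[0.5143·47.6000 + 0.4857·0.0000] = 23.0943
Node d (S = 42): V_d = 1/1.06·[0.5143·0.0000 + 0.4857·0.0000] = 0.0000
Node 0 (S = 60): V_0 = 1/1.06·[0.5143·23.0943 + 0.4857·0.0000] = 11.2048

11.20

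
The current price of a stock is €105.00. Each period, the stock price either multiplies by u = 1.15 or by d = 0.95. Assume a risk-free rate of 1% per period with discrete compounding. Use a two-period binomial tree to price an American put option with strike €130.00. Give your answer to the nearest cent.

€25.00

Risk-neutral probability p = (1 + 0.01 − 0.95)/(1.15 − 0.95) = 0.0600/0.2000 = 0.3000
Terminal stock prices: S_uu = 138.9, S_ud = 114.7, S_dd = 94.76
Terminal payoffs (K − S): max(-8.862, 0) = 0, max(15.29, 0) = 15.29, max(35.24, 0) = 35.24
Node u (S = 120.7): continuation = 1/1.01·[0.3000·0.0000 + 0.7000·15.2875] = 10.5953; exercise value = 9.2500 ≤ continuation, so V_u = 10.5953
Node d (S = 99.75): continuation = 1/1.01·[0.3000·15.2875 + 0.7000·35.2375] = 28.9629; exercise value = 30.2500 > continuation, so V_d = 30.2500 (exercise)
Node 0 (S = 105): continuation = 1/1.01·[0.3000·10.5953 + 0.7000·30.2500] = 24.1125; exercise value = 25.0000 > continuation, so V_0 = 25.0000 (exercise)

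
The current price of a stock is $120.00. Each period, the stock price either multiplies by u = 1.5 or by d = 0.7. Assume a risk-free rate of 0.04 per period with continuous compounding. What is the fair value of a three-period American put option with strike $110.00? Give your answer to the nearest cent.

Risk-neutral probability p = (e^0.04 − 0.7)/(1.5 − 0.7) = 0.3408/0.8000 = 0.4260
Terminal stock prices: S_uuu = 405, S_uud = 189, S_udd = 88.2, S_ddd = 41.16
Terminal payoffs (K − S): max(-295, 0) = 0, max(-79, 0) = 0, max(21.8, 0) = 21.8, max(68.84, 0) = 68.84
Node uu (S = 270): continuation = e^(−0.04)·[0.4260·0.0000 + 0.5740·0.0000] = 0.0000; exercise value = 0.0000 ≤ continuation, so V_uu = 0.0000
Node ud (S = 126): continuation = e^(−0.04)·[0.4260·0.0000 + 0.5740·21.8000] = 12.0223; exercise value = 0.0000 ≤ continuation, so V_ud = 12.0223
Node dd (S = 58.8): continuation = e^(−0.04)·[0.4260·21.8000 + 0.5740·68.8400] = 46.8868; exercise value = 51.2000 > continuation, so V_dd = 51.2000 (exercise)
Node u (S = 180): continuation = e^(−0.04)·[0.4260·0.0000 + 0.5740·12.0223] = 6.6300; exercise value = 0.0000 ≤ continuation, so V_u = 6.6300
Node d (S = 84): continuation = e^(−0.04)·[0.4260·12.0223 + 0.5740·51.2000] = 33.1566; exercise value = 26.0000 ≤ continuation, so V_d = 33.1566
Node 0 (S = 120): continuation = e^(−0.04)·[0.4260·6.6300 + 0.5740·33.1566] = 20.9990; exercise value = 0.0000 ≤ continuation, so V_0 = 20.9990

$21.00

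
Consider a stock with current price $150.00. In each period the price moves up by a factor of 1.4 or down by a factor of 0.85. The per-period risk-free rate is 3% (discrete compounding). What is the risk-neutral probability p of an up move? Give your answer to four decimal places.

Risk-neutral probability p = (1 + 0.03 − 0.85)/(1.4 − 0.85) = 0.1800/0.5500 = 0.3273

p = 0.3273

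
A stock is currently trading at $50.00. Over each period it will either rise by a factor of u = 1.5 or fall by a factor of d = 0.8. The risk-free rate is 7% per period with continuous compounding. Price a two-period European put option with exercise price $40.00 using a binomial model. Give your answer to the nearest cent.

$2.59

Risk-neutral probability p = (e^0.07 − 0.8)/(1.5 − 0.8) = 0.2725/0.7000 = 0.3893
Terminal stock prices: S_uu = 112.5, S_ud = 60, S_dd = 32
Terminal payoffs (K − S): max(-72.5, 0) = 0, max(-20, 0) = 0, max(8, 0) = 8
Node u (S = 75): V_u = e^(−0.07)·[0.3893·0.0000 + 0.6107·0.0000] = 0.0000
Node d (S = 40): V_d = e^(−0.07)·[0.3893·0.0000 + 0.6107·8.0000] = 4.5553
Node 0 (S = 50): V_0 = e^(−0.07)·[0.3893·0.0000 + 0.6107·4.5553] = 2.5939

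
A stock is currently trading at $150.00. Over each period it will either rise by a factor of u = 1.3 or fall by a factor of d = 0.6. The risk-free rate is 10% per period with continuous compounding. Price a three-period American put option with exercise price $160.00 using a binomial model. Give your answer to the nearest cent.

$25.55

Risk-neutral probability p = (e^0.1 − 0.6)/(1.3 − 0.6) = 0.5052/0.7000 = 0.7217
Terminal stock prices: S_uuu = 329.6, S_uud = 152.1, S_udd = 70.2, S_ddd = 32.4
Terminal payoffs (K − S): max(-169.6, 0) = 0, max(7.9, 0) = 7.9, max(89.8, 0) = 89.8, max(127.6, 0) = 127.6
Node uu (S = 253.5): continuation = e^(−0.1)·[0.7217·0.0000 + 0.2783·7.9000] = 1.9895; exercise value = 0.0000 ≤ continuation, so V_uu = 1.9895
Node ud (S = 117): continuation = e^(−0.1)·[0.7217·7.9000 + 0.2783·89.8000] = 27.7740; exercise value = 43.0000 > continuation, so V_ud = 43.0000 (exercise)
Node dd (S = 54): continuation = e^(−0.1)·[0.7217·89.8000 + 0.2783·127.6000] = 90.7740; exercise value = 106.0000 > continuation, so V_dd = 106.0000 (exercise)
Node u (S = 195): continuation = e^(−0.1)·[0.7217·1.9895 + 0.2783·43.0000] = 12.1283; exercise value = 0.0000 ≤ continuation, so V_u = 12.1283
Node d (S = 90): continuation = e^(−0.1)·[0.7217·43.0000 + 0.2783·106.0000] = 54.7740; exercise value = 70.0000 > continuation, so V_d = 70.0000 (exercise)
Node 0 (S = 150): continuation = e^(−0.1)·[0.7217·12.1283 + 0.2783·70.0000] = 25.5486; exercise value = 10.0000 ≤ continuation, so V_0 = 25.5486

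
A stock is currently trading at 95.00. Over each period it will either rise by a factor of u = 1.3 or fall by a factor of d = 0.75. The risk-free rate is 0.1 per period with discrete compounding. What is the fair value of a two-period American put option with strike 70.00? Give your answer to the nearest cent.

Risk-neutral probability p = (1 + 0.1 − 0.75)/(1.3 − 0.75) = 0.3500/0.5500 = 0.6364
Terminal stock prices: S_uu = 160.6, S_ud = 92.62, S_dd = 53.44
Terminal payoffs (K − S): max(-90.55, 0) = 0, max(-22.62, 0) = 0, max(16.56, 0) = 16.56
Node u (S = 123.5): continuation = 1/1.1·[0.6364·0.0000 + 0.3636·0.0000] = 0.0000; exercise value = 0.0000 ≤ continuation, so V_u = 0.0000
Node d (S = 71.25): continuation = 1/1.1·[0.6364·0.0000 + 0.3636·16.5625] = 5.4752; exercise value = 0.0000 ≤ continuation, so V_d = 5.4752
Node 0 (S = 95): continuation = 1/1.1·[0.6364·0.0000 + 0.3636·5.4752] = 1.8100; exercise value = 0.0000 ≤ continuation, so V_0 = 1.8100

1.81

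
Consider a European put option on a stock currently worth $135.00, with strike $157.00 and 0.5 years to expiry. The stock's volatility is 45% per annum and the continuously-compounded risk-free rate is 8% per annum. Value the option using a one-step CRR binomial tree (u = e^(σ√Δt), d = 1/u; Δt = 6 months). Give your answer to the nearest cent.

$29.14

CRR parameters: u = e^(σ√Δt) = e^(0.45·√0.5) = 1.3746, d = 1/u = 0.7275
Per-period rate: rΔt = 0.08·0.5 = 0.04, so R = e^0.04 = 1.0408
Risk-neutral probability p = (e^0.04 − 0.7275)/(1.3746 − 0.7275) = 0.3134/0.6472 = 0.4842
Terminal stock prices: S_u = 185.6, S_d = 98.21
Terminal payoffs (K − S): max(-28.58, 0) = 0, max(58.79, 0) = 58.79
Node 0 (S = 135): V_0 = e^(−0.04)·[0.4842·0.0000 + 0.5158·58.7931] = 29.1379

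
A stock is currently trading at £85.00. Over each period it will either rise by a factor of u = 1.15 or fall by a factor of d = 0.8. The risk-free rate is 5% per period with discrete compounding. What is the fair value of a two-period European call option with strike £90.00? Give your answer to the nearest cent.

Risk-neutral probability p = (1 + 0.05 − 0.8)/(1.15 − 0.8) = 0.2500/0.3500 = 0.7143
Terminal stock prices: S_uu = 112.4, S_ud = 78.2, S_dd = 54.4
Terminal payoffs (S − K): max(22.41, 0) = 22.41, max(-11.8, 0) = 0, max(-35.6, 0) = 0
Node u (S = 97.75): V_u = 1/1.05·[0.7143·22.4125 + 0.2857·0.0000] = 15.2466
Node d (S = 68): V_d = 1/1.05·[0.7143·0.0000 + 0.2857·0.0000] = 0.0000
Node 0 (S = 85): V_0 = 1/1.05·[0.7143·15.2466 + 0.2857·0.0000] = 10.3718

£10.37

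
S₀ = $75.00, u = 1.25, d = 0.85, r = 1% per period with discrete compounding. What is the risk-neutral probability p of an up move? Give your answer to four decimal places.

p = 0.4000

Risk-neutral probability p = (1 + 0.01 − 0.85)/(1.25 − 0.85) = 0.1600/0.4000 = 0.4000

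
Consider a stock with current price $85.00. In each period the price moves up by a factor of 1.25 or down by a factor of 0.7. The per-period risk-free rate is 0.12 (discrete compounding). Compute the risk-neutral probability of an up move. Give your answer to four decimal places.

p = 0.7636

Risk-neutral probability p = (1 + 0.12 − 0.7)/(1.25 − 0.7) = 0.4200/0.5500 = 0.7636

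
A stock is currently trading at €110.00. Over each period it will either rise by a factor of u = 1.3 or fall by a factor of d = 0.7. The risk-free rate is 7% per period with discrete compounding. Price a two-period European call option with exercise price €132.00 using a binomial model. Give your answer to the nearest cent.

€17.90

Risk-neutral probability p = (1 + 0.07 − 0.7)/(1.3 − 0.7) = 0.3700/0.6000 = 0.6167
Terminal stock prices: S_uu = 185.9, S_ud = 100.1, S_dd = 53.9
Terminal payoffs (S − K): max(53.9, 0) = 53.9, max(-31.9, 0) = 0, max(-78.1, 0) = 0
Node u (S = 143): V_u = 1/1.07·[0.6167·53.9000 + 0.3833·0.0000] = 31.0639
Node d (S = 77): V_d = 1/1.07·[0.6167·0.0000 + 0.3833·0.0000] = 0.0000
Node 0 (S = 110): V_0 = 1/1.07·[0.6167·31.0639 + 0.3833·0.0000] = 17.9028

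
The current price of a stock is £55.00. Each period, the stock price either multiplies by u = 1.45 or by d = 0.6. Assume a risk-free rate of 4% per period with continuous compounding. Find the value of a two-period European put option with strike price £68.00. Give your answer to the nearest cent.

Risk-neutral probability p = (e^0.04 − 0.6)/(1.45 − 0.6) = 0.4408/0.8500 = 0.5186
Terminal stock prices: S_uu = 115.6, S_ud = 47.85, S_dd = 19.8
Terminal payoffs (K − S): max(-47.64, 0) = 0, max(20.15, 0) = 20.15, max(48.2, 0) = 48.2
Node u (S = 79.75): V_u = e^(−0.04)·[0.5186·0.0000 + 0.4814·20.1500] = 9.3198
Node d (S = 33): V_d = e^(−0.04)·[0.5186·20.1500 + 0.4814·48.2000] = 32.3337
Node 0 (S = 55): V_0 = e^(−0.04)·[0.5186·9.3198 + 0.4814·32.3337] = 19.5988

£19.60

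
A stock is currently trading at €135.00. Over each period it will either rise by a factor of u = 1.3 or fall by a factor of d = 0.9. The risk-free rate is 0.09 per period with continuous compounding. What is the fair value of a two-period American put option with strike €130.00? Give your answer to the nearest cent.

Risk-neutral probability p = (e^0.09 − 0.9)/(1.3 − 0.9) = 0.1942/0.4000 = 0.4854
Terminal stock prices: S_uu = 228.2, S_ud = 158, S_dd = 109.4
Terminal payoffs (K − S): max(-98.15, 0) = 0, max(-27.95, 0) = 0, max(20.65, 0) = 20.65
Node u (S = 175.5): continuation = e^(−0.09)·[0.4854·0.0000 + 0.5146·0.0000] = 0.0000; exercise value = 0.0000 ≤ continuation, so V_u = 0.0000
Node d (S = 121.5): continuation = e^(−0.09)·[0.4854·0.0000 + 0.5146·20.6500] = 9.7112; exercise value = 8.5000 ≤ continuation, so V_d = 9.7112
Node 0 (S = 135): continuation = e^(−0.09)·[0.4854·0.0000 + 0.5146·9.7112] = 4.5670; exercise value = 0.0000 ≤ continuation, so V_0 = 4.5670

€4.57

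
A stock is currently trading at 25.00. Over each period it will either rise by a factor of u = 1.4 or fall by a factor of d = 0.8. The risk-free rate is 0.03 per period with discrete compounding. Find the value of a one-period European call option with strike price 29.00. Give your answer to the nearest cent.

Risk-neutral probability p = (1 + 0.03 − 0.8)/(1.4 − 0.8) = 0.2300/0.6000 = 0.3833
Terminal stock prices: S_u = 35, S_d = 20
Terminal payoffs (S − K): max(6, 0) = 6, max(-9, 0) = 0
Node 0 (S = 25): V_0 = 1/1.03·[0.3833·6.0000 + 0.6167·0.0000] = 2.2330

2.23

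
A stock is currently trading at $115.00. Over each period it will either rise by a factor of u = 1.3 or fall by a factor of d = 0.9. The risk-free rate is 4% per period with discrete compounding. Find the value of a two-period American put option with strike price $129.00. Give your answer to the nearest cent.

$15.94

Risk-neutral probability p = (1 + 0.04 − 0.9)/(1.3 − 0.9) = 0.1400/0.4000 = 0.3500
Terminal stock prices: S_uu = 194.4, S_ud = 134.6, S_dd = 93.15
Terminal payoffs (K − S): max(-65.35, 0) = 0, max(-5.55, 0) = 0, max(35.85, 0) = 35.85
Node u (S = 149.5): continuation = 1/1.04·[0.3500·0.0000 + 0.6500·0.0000] = 0.0000; exercise value = 0.0000 ≤ continuation, so V_u = 0.0000
Node d (S = 103.5): continuation = 1/1.04·[0.3500·0.0000 + 0.6500·35.8500] = 22.4062; exercise value = 25.5000 > continuation, so V_d = 25.5000 (exercise)
Node 0 (S = 115): continuation = 1/1.04·[0.3500·0.0000 + 0.6500·25.5000] = 15.9375; exercise value = 14.0000 ≤ continuation, so V_0 = 15.9375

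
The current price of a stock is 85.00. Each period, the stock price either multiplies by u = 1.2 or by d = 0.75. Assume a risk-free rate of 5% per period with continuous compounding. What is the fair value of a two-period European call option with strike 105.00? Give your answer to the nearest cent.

Risk-neutral probability p = (e^0.05 − 0.75)/(1.2 − 0.75) = 0.3013/0.4500 = 0.6695
Terminal stock prices: S_uu = 122.4, S_ud = 76.5, S_dd = 47.81
Terminal payoffs (S − K): max(17.4, 0) = 17.4, max(-28.5, 0) = 0, max(-57.19, 0) = 0
Node u (S = 102): V_u = e^(−0.05)·[0.6695·17.4000 + 0.3305·0.0000] = 11.0810
Node d (S = 63.75): V_d = e^(−0.05)·[0.6695·0.0000 + 0.3305·0.0000] = 0.0000
Node 0 (S = 85): V_0 = e^(−0.05)·[0.6695·11.0810 + 0.3305·0.0000] = 7.0568

7.06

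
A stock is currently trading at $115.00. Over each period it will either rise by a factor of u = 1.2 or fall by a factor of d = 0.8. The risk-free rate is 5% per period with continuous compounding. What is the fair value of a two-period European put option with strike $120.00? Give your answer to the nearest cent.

Risk-neutral probability p = (e^0.05 − 0.8)/(1.2 − 0.8) = 0.2513/0.4000 = 0.6282
Terminal stock prices: S_uu = 165.6, S_ud = 110.4, S_dd = 73.6
Terminal payoffs (K − S): max(-45.6, 0) = 0, max(9.6, 0) = 9.6, max(46.4, 0) = 46.4
Node u (S = 138): V_u = e^(−0.05)·[0.6282·0.0000 + 0.3718·9.6000] = 3.3954
Node d (S = 92): V_d = e^(−0.05)·[0.6282·9.6000 + 0.3718·46.4000] = 22.1475
Node 0 (S = 115): V_0 = e^(−0.05)·[0.6282·3.3954 + 0.3718·22.1475] = 9.8622

$9.86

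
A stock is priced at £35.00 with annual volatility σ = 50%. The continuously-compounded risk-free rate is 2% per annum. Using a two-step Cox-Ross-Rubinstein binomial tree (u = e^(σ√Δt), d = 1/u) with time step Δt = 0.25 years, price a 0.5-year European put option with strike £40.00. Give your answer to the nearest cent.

CRR parameters: u = e^(σ√Δt) = e^(0.5·√0.25) = 1.2840, d = 1/u = 0.7788
Per-period rate: rΔt = 0.02·0.25 = 0.005, so R = e^0.005 = 1.0050
Risk-neutral probability p = (e^0.005 − 0.7788)/(1.2840 − 0.7788) = 0.2262/0.5052 = 0.4477
Terminal stock prices: S_uu = 57.71, S_ud = 35, S_dd = 21.23
Terminal payoffs (K − S): max(-17.71, 0) = 0, max(5, 0) = 5, max(18.77, 0) = 18.77
Node u (S = 44.94): V_u = e^(−0.005)·[0.4477·0.0000 + 0.5523·5.0000] = 2.7475
Node d (S = 27.26): V_d = e^(−0.005)·[0.4477·5.0000 + 0.5523·18.7714] = 12.5425
Node 0 (S = 35): V_0 = e^(−0.005)·[0.4477·2.7475 + 0.5523·12.5425] = 8.1161

£8.12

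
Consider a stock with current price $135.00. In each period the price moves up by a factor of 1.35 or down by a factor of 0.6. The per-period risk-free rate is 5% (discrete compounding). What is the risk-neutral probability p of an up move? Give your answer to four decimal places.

p = 0.6000

Risk-neutral probability p = (1 + 0.05 − 0.6)/(1.35 − 0.6) = 0.4500/0.7500 = 0.6000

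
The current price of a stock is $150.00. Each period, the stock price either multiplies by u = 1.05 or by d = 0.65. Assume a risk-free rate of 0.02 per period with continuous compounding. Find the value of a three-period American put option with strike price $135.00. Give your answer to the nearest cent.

$6.55

Risk-neutral probability p = (e^0.02 − 0.65)/(1.05 − 0.65) = 0.3702/0.4000 = 0.9255
Terminal stock prices: S_uuu = 173.6, S_uud = 107.5, S_udd = 66.54, S_ddd = 41.19
Terminal payoffs (K − S): max(-38.64, 0) = 0, max(27.51, 0) = 27.51, max(68.46, 0) = 68.46, max(93.81, 0) = 93.81
Node uu (S = 165.4): continuation = e^(−0.02)·[0.9255·0.0000 + 0.0745·27.5062] = 2.0085; exercise value = 0.0000 ≤ continuation, so V_uu = 2.0085
Node ud (S = 102.4): continuation = e^(−0.02)·[0.9255·27.5062 + 0.0745·68.4562] = 29.9518; exercise value = 32.6250 > continuation, so V_ud = 32.6250 (exercise)
Node dd (S = 63.38): continuation = e^(−0.02)·[0.9255·68.4562 + 0.0745·93.8063] = 68.9518; exercise value = 71.6250 > continuation, so V_dd = 71.6250 (exercise)
Node u (S = 157.5): continuation = e^(−0.02)·[0.9255·2.0085 + 0.0745·32.6250] = 4.2044; exercise value = 0.0000 ≤ continuation, so V_u = 4.2044
Node d (S = 97.5): continuation = e^(−0.02)·[0.9255·32.6250 + 0.0745·71.6250] = 34.8268; exercise value = 37.5000 > continuation, so V_d = 37.5000 (exercise)
Node 0 (S = 150): continuation = e^(−0.02)·[0.9255·4.2044 + 0.0745·37.5000] = 6.5525; exercise value = 0.0000 ≤ continuation, so V_0 = 6.5525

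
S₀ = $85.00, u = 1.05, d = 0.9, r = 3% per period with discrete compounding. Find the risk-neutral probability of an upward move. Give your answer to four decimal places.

p = 0.8667

Risk-neutral probability p = (1 + 0.03 − 0.9)/(1.05 − 0.9) = 0.1300/0.1500 = 0.8667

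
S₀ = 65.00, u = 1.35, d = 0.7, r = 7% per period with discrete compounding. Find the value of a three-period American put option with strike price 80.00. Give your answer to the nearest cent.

Risk-neutral probability p = (1 + 0.07 − 0.7)/(1.35 − 0.7) = 0.3700/0.6500 = 0.5692
Terminal stock prices: S_uuu = 159.9, S_uud = 82.92, S_udd = 43, S_ddd = 22.29
Terminal payoffs (K − S): max(-79.92, 0) = 0, max(-2.924, 0) = 0, max(37, 0) = 37, max(57.71, 0) = 57.71
Node uu (S = 118.5): continuation = 1/1.07·[0.5692·0.0000 + 0.4308·0.0000] = 0.0000; exercise value = 0.0000 ≤ continuation, so V_uu = 0.0000
Node ud (S = 61.42): continuation = 1/1.07·[0.5692·0.0000 + 0.4308·37.0025] = 14.8968; exercise value = 18.5750 > continuation, so V_ud = 18.5750 (exercise)
Node dd (S = 31.85): continuation = 1/1.07·[0.5692·37.0025 + 0.4308·57.7050] = 42.9164; exercise value = 48.1500 > continuation, so V_dd = 48.1500 (exercise)
Node u (S = 87.75): continuation = 1/1.07·[0.5692·0.0000 + 0.4308·18.5750] = 7.4781; exercise value = 0.0000 ≤ continuation, so V_u = 7.4781
Node d (S = 45.5): continuation = 1/1.07·[0.5692·18.5750 + 0.4308·48.1500] = 29.2664; exercise value = 34.5000 > continuation, so V_d = 34.5000 (exercise)
Node 0 (S = 65): continuation = 1/1.07·[0.5692·7.4781 + 0.4308·34.5000] = 17.8676; exercise value = 15.0000 ≤ continuation, so V_0 = 17.8676

17.87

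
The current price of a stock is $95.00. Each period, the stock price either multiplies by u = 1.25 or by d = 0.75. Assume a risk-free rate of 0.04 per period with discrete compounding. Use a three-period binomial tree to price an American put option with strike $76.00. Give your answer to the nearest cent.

Risk-neutral probability p = (1 + 0.04 − 0.75)/(1.25 − 0.75) = 0.2900/0.5000 = 0.5800
Terminal stock prices: S_uuu = 185.5, S_uud = 111.3, S_udd = 66.8, S_ddd = 40.08
Terminal payoffs (K − S): max(-109.5, 0) = 0, max(-35.33, 0) = 0, max(9.203, 0) = 9.203, max(35.92, 0) = 35.92
Node uu (S = 148.4): continuation = 1/1.04·[0.5800·0.0000 + 0.4200·0.0000] = 0.0000; exercise value = 0.0000 ≤ continuation, so V_uu = 0.0000
Node ud (S = 89.06): continuation = 1/1.04·[0.5800·0.0000 + 0.4200·9.2031] = 3.7166; exercise value = 0.0000 ≤ continuation, so V_ud = 3.7166
Node dd (S = 53.44): continuation = 1/1.04·[0.5800·9.2031 + 0.4200·35.9219] = 19.6394; exercise value = 22.5625 > continuation, so V_dd = 22.5625 (exercise)
Node u (S = 118.8): continuation = 1/1.04·[0.5800·0.0000 + 0.4200·3.7166] = 1.5010; exercise value = 0.0000 ≤ continuation, so V_u = 1.5010
Node d (S = 71.25): continuation = 1/1.04·[0.5800·3.7166 + 0.4200·22.5625] = 11.1845; exercise value = 4.7500 ≤ continuation, so V_d = 11.1845
Node 0 (S = 95): continuation = 1/1.04·[0.5800·1.5010 + 0.4200·11.1845] = 5.3539; exercise value = 0.0000 ≤ continuation, so V_0 = 5.3539

$5.35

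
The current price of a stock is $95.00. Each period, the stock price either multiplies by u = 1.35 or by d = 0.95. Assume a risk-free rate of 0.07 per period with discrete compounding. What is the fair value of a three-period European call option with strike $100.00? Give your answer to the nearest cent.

$18.56

Risk-neutral probability p = (1 + 0.07 − 0.95)/(1.35 − 0.95) = 0.1200/0.4000 = 0.3000
Terminal stock prices: S_uuu = 233.7, S_uud = 164.5, S_udd = 115.7, S_ddd = 81.45
Terminal payoffs (S − K): max(133.7, 0) = 133.7, max(64.48, 0) = 64.48, max(15.75, 0) = 15.75, max(-18.55, 0) = 0
Node uu (S = 173.1): V_uu = 1/1.07·[0.3000·133.7356 + 0.7000·64.4806] = 79.6796
Node ud (S = 121.8): V_ud = 1/1.07·[0.3000·64.4806 + 0.7000·15.7456] = 28.3796
Node dd (S = 85.74): V_dd = 1/1.07·[0.3000·15.7456 + 0.7000·0.0000] = 4.4147
Node u (S = 128.2): V_u = 1/1.07·[0.3000·79.6796 + 0.7000·28.3796] = 40.9061
Node d (S = 90.25): V_d = 1/1.07·[0.3000·28.3796 + 0.7000·4.4147] = 10.8450
Node 0 (S = 95): V_0 = 1/1.07·[0.3000·40.9061 + 0.7000·10.8450] = 18.5639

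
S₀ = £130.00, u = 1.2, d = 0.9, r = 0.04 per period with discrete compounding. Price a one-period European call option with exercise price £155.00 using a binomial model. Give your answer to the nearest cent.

Risk-neutral probability p = (1 + 0.04 − 0.9)/(1.2 − 0.9) = 0.1400/0.3000 = 0.4667
Terminal stock prices: S_u = 156, S_d = 117
Terminal payoffs (S − K): max(1, 0) = 1, max(-38, 0) = 0
Node 0 (S = 130): V_0 = 1/1.04·[0.4667·1.0000 + 0.5333·0.0000] = 0.4487

£0.45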